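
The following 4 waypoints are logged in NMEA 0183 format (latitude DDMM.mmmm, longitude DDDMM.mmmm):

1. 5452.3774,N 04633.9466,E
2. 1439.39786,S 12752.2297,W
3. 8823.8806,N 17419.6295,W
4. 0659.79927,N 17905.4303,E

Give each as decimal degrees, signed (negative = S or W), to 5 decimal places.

1. 54.87296, 46.56578
2. -14.65663, -127.87050
3. 88.39801, -174.32716
4. 6.99665, 179.09051

Point 1:
  Lat: split at 2 digits → 54° and 52.3774′; 54 + 52.3774/60 = 54.872957
  N ⇒ keep positive
  Longitude: split at 3 digits → 046° and 33.9466′; 46 + 33.9466/60 = 46.565777
  E ⇒ keep positive
Point 2:
  Lat: split at 2 digits → 14° and 39.39786′; 14 + 39.39786/60 = 14.656631
  S → negative
  λ: degrees = first 3 digits = 127, minutes = 52.2297; 127 + 52.2297/60 = 127.870495
  W ⇒ negate
Point 3:
  Lat: split at 2 digits → 88° and 23.8806′; 88 + 23.8806/60 = 88.398010
  N ⇒ keep positive
  Lon: degrees = first 3 digits = 174, minutes = 19.6295; 174 + 19.6295/60 = 174.327158
  hemisphere W, so the sign is −
Point 4:
  Latitude: split at 2 digits → 06° and 59.79927′; 6 + 59.79927/60 = 6.996655
  N ⇒ keep positive
  Longitude: degrees = first 3 digits = 179, minutes = 5.4303; 179 + 5.4303/60 = 179.090505
  E → positive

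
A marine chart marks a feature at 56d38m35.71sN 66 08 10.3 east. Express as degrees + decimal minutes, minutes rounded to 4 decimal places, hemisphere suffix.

56° 38.5952′ N, 66° 8.1717′ E

φ: seconds/60 = 0.59517; minutes = 38 + 0.59517 = 38.595167
Lon: seconds/60 = 0.17167; minutes = 8 + 0.17167 = 8.171667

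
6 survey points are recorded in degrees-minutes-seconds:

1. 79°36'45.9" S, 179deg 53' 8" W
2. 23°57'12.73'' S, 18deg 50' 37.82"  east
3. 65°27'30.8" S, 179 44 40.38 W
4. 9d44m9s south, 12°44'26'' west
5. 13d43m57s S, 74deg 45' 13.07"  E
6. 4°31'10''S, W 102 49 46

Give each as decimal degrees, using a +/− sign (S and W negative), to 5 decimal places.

1. -79.61275, -179.88556
2. -23.95354, 18.84384
3. -65.45856, -179.74455
4. -9.73583, -12.74056
5. -13.73250, 74.75363
6. -4.51944, -102.82944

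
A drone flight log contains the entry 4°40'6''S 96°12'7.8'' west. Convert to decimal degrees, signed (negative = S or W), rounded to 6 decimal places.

-4.668333, -96.202167

Latitude: 40′ + 6″ = 40.10000′; 4 + 40.10000/60 = 4.6683333
S ⇒ negate
λ: 96 + 12/60 + 7.8/3600 = 96.2021667
W → negative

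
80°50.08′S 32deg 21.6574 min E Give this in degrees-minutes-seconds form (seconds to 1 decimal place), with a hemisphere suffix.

φ: 50.08000′ → 50′ and 0.08000 × 60 = 4.800″
Lon: fractional minutes 0.65740 × 60 = 39.444″

80°50′4.8″ S, 32°21′39.4″ E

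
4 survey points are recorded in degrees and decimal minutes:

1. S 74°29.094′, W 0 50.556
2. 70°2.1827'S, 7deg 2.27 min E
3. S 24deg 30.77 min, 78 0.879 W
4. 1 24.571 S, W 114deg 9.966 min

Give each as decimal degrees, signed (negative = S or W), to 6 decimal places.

Point 1:
  φ: 29.094′ = 0.484900°; total 74.4849000
  hemisphere S, so the sign is −
  Longitude: 50.556′ = 0.842600°; total 0.8426000
  hemisphere W, so the sign is −
Point 2:
  φ: 2.1827′ = 0.036378°; total 70.0363783
  S → negative
  Longitude: 2.27′ = 0.037833°; total 7.0378333
  E → positive
Point 3:
  Latitude: 30.77′ = 0.512833°; total 24.5128333
  S ⇒ negate
  λ: 78 + 0.879/60 = 78.0146500
  W ⇒ negate
Point 4:
  φ: 1 + 24.571/60 = 1.4095167
  S → negative
  Longitude: 9.966′ = 0.166100°; total 114.1661000
  W → negative

1. -74.484900, -0.842600
2. -70.036378, 7.037833
3. -24.512833, -78.014650
4. -1.409517, -114.166100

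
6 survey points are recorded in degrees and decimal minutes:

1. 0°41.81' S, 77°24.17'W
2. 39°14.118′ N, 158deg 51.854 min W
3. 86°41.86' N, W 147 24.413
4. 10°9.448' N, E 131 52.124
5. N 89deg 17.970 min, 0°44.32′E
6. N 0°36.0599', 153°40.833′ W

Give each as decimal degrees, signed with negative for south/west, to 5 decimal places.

1. -0.69683, -77.40283
2. 39.23530, -158.86423
3. 86.69767, -147.40688
4. 10.15747, 131.86873
5. 89.29950, 0.73867
6. 0.60100, -153.68055

Point 1:
  Latitude: 41.81′ = 0.696833°; total 0.696833
  hemisphere S, so the sign is −
  λ: 77 + 24.17/60 = 77.402833
  W ⇒ negate
Point 2:
  Lat: 39 + 14.118/60 = 39.235300
  N → positive
  Lon: 158 + 51.854/60 = 158.864233
  W → negative
Point 3:
  Lat: 41.86′ = 0.697667°; total 86.697667
  N ⇒ keep positive
  Lon: 24.413′ = 0.406883°; total 147.406883
  hemisphere W, so the sign is −
Point 4:
  Latitude: 10 + 9.448/60 = 10.157467
  N ⇒ keep positive
  Lon: 52.124′ = 0.868733°; total 131.868733
  E → positive
Point 5:
  Latitude: 89 + 17.97/60 = 89.299500
  N ⇒ keep positive
  Longitude: 0 + 44.32/60 = 0.738667
  E ⇒ keep positive
Point 6:
  Lat: 0 + 36.0599/60 = 0.600998
  N → positive
  Lon: 153 + 40.833/60 = 153.680550
  W ⇒ negate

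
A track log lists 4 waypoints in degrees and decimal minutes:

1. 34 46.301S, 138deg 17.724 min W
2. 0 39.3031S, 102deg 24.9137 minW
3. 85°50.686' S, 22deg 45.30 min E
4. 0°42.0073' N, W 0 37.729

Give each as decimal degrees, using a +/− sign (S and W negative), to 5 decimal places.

Point 1:
  φ: 34 + 46.301/60 = 34.771683
  S ⇒ negate
  λ: 17.724′ = 0.295400°; total 138.295400
  hemisphere W, so the sign is −
Point 2:
  φ: 39.3031′ = 0.655052°; total 0.655052
  hemisphere S, so the sign is −
  Longitude: 24.9137′ = 0.415228°; total 102.415228
  W ⇒ negate
Point 3:
  Latitude: 85 + 50.686/60 = 85.844767
  hemisphere S, so the sign is −
  Longitude: 22 + 45.3/60 = 22.755000
  E ⇒ keep positive
Point 4:
  Latitude: 0 + 42.0073/60 = 0.700122
  N ⇒ keep positive
  Longitude: 0 + 37.729/60 = 0.628817
  W ⇒ negate

1. -34.77168, -138.29540
2. -0.65505, -102.41523
3. -85.84477, 22.75500
4. 0.70012, -0.62882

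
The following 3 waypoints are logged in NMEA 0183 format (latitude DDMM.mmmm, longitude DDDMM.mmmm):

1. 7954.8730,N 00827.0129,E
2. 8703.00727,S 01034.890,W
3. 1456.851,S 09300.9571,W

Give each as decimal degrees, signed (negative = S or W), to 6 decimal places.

1. 79.914550, 8.450215
2. -87.050121, -10.581500
3. -14.947517, -93.015952

Point 1:
  Lat: split at 2 digits → 79° and 54.873′; 79 + 54.873/60 = 79.9145500
  N → positive
  Lon: split at 3 digits → 008° and 27.0129′; 8 + 27.0129/60 = 8.4502150
  E ⇒ keep positive
Point 2:
  Lat: split at 2 digits → 87° and 3.00727′; 87 + 3.00727/60 = 87.0501212
  hemisphere S, so the sign is −
  Lon: split at 3 digits → 010° and 34.89′; 10 + 34.89/60 = 10.5815000
  hemisphere W, so the sign is −
Point 3:
  φ: split at 2 digits → 14° and 56.851′; 14 + 56.851/60 = 14.9475167
  S → negative
  Longitude: split at 3 digits → 093° and 0.9571′; 93 + 0.9571/60 = 93.0159517
  W ⇒ negate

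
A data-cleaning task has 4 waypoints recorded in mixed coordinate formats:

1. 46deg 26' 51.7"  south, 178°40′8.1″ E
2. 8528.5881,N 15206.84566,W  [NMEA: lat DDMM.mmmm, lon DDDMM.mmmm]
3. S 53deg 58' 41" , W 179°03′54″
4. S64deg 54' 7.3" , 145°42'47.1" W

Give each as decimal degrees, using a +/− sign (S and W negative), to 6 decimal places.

Point 1:
  Latitude: 46 + 26/60 + 51.7/3600 = 46.4476944
  hemisphere S, so the sign is −
  Longitude: 40′ + 8.1″ = 40.13500′; 178 + 40.13500/60 = 178.6689167
  E → positive
Point 2:
  Lat: degrees = first 2 digits = 85, minutes = 28.5881; 85 + 28.5881/60 = 85.4764683
  N ⇒ keep positive
  Longitude: split at 3 digits → 152° and 6.84566′; 152 + 6.84566/60 = 152.1140943
  W ⇒ negate
Point 3:
  Latitude: 53 + 58/60 + 41/3600 = 53.9780556
  hemisphere S, so the sign is −
  Longitude: 179 + 3/60 + 54/3600 = 179.0650000
  W → negative
Point 4:
  φ: 64 + 54/60 + 7.3/3600 = 64.9020278
  S → negative
  λ: 145° + 42/60 + 47.1/3600 = 145 + 0.700000 + 0.013083 = 145.7130833
  W → negative

1. -46.447694, 178.668917
2. 85.476468, -152.114094
3. -53.978056, -179.065000
4. -64.902028, -145.713083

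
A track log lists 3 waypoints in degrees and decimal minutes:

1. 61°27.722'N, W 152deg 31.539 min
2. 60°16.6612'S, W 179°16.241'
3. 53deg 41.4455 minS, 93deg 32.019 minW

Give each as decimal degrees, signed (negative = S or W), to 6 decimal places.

Point 1:
  Latitude: 61 + 27.722/60 = 61.4620333
  N ⇒ keep positive
  λ: 31.539′ = 0.525650°; total 152.5256500
  hemisphere W, so the sign is −
Point 2:
  φ: 16.6612′ = 0.277687°; total 60.2776867
  S → negative
  Lon: 179 + 16.241/60 = 179.2706833
  W ⇒ negate
Point 3:
  Latitude: 53 + 41.4455/60 = 53.6907583
  S ⇒ negate
  Lon: 32.019′ = 0.533650°; total 93.5336500
  hemisphere W, so the sign is −

1. 61.462033, -152.525650
2. -60.277687, -179.270683
3. -53.690758, -93.533650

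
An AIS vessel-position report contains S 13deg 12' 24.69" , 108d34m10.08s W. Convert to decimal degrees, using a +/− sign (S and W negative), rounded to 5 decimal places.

φ: 13 + 12/60 + 24.69/3600 = 13.206858
hemisphere S, so the sign is −
Lon: 108° + 34/60 + 10.08/3600 = 108 + 0.566667 + 0.002800 = 108.569467
W → negative

-13.20686, -108.56947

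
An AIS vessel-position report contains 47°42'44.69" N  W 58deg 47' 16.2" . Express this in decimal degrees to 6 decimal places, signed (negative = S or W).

Latitude: 47 + 42/60 + 44.69/3600 = 47.7124139
N ⇒ keep positive
Lon: 58° + 47/60 + 16.2/3600 = 58 + 0.783333 + 0.004500 = 58.7878333
W → negative

47.712414, -58.787833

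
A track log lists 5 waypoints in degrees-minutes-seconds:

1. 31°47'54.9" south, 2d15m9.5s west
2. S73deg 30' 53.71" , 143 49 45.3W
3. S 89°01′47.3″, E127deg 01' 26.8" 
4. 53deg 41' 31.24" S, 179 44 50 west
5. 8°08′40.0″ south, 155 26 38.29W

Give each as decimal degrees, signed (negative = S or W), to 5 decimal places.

Point 1:
  Lat: 31 + 47/60 + 54.9/3600 = 31.798583
  hemisphere S, so the sign is −
  Lon: 2 + 15/60 + 9.5/3600 = 2.252639
  W → negative
Point 2:
  φ: 73 + 30/60 + 53.71/3600 = 73.514919
  hemisphere S, so the sign is −
  Longitude: 143 + 49/60 + 45.3/3600 = 143.829250
  hemisphere W, so the sign is −
Point 3:
  Latitude: 1′ + 47.3″ = 1.78833′; 89 + 1.78833/60 = 89.029806
  hemisphere S, so the sign is −
  Longitude: 127° + 1/60 + 26.8/3600 = 127 + 0.016667 + 0.007444 = 127.024111
  E ⇒ keep positive
Point 4:
  Latitude: 53 + 41/60 + 31.24/3600 = 53.692011
  hemisphere S, so the sign is −
  Lon: 44′ + 50″ = 44.83333′; 179 + 44.83333/60 = 179.747222
  W ⇒ negate
Point 5:
  Latitude: 8° + 8/60 + 40/3600 = 8 + 0.133333 + 0.011111 = 8.144444
  S → negative
  Lon: 155 + 26/60 + 38.29/3600 = 155.443969
  hemisphere W, so the sign is −

1. -31.79858, -2.25264
2. -73.51492, -143.82925
3. -89.02981, 127.02411
4. -53.69201, -179.74722
5. -8.14444, -155.44397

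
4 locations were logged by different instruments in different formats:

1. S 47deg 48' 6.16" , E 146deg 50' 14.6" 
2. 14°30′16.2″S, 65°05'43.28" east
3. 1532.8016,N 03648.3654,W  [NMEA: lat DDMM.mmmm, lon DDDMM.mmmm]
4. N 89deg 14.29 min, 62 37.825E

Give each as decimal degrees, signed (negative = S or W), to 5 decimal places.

Point 1:
  Lat: 47° + 48/60 + 6.16/3600 = 47 + 0.800000 + 0.001711 = 47.801711
  S → negative
  Longitude: 146 + 50/60 + 14.6/3600 = 146.837389
  E ⇒ keep positive
Point 2:
  Latitude: 14° + 30/60 + 16.2/3600 = 14 + 0.500000 + 0.004500 = 14.504500
  S ⇒ negate
  λ: 65 + 5/60 + 43.28/3600 = 65.095356
  E → positive
Point 3:
  φ: degrees = first 2 digits = 15, minutes = 32.8016; 15 + 32.8016/60 = 15.546693
  N ⇒ keep positive
  Lon: split at 3 digits → 036° and 48.3654′; 36 + 48.3654/60 = 36.806090
  W → negative
Point 4:
  Latitude: 14.29′ = 0.238167°; total 89.238167
  N ⇒ keep positive
  Longitude: 37.825′ = 0.630417°; total 62.630417
  E ⇒ keep positive

1. -47.80171, 146.83739
2. -14.50450, 65.09536
3. 15.54669, -36.80609
4. 89.23817, 62.63042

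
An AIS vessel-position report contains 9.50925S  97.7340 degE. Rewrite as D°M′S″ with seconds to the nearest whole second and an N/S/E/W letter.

9°30′33″ S, 97°44′2″ E

Lat: 0.509250° → 30.55500′; 0.55500 × 60 = 33.30″
Longitude: 0.734000° → 44.04000′; 0.04000 × 60 = 2.40″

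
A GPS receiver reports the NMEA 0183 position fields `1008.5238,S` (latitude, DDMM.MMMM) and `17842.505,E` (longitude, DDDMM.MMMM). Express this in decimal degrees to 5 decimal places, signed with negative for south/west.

Latitude: split at 2 digits → 10° and 8.5238′; 10 + 8.5238/60 = 10.142063
S → negative
λ: split at 3 digits → 178° and 42.505′; 178 + 42.505/60 = 178.708417
E → positive

-10.14206, 178.70842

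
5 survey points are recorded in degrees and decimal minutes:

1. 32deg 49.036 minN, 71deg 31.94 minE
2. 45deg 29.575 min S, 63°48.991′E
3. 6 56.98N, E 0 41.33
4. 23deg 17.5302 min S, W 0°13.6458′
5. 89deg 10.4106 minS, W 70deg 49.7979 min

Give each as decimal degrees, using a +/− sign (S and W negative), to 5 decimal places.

1. 32.81727, 71.53233
2. -45.49292, 63.81652
3. 6.94967, 0.68883
4. -23.29217, -0.22743
5. -89.17351, -70.82997

Point 1:
  Latitude: 49.036′ = 0.817267°; total 32.817267
  N ⇒ keep positive
  λ: 31.94′ = 0.532333°; total 71.532333
  E ⇒ keep positive
Point 2:
  Lat: 29.575′ = 0.492917°; total 45.492917
  S → negative
  Lon: 48.991′ = 0.816517°; total 63.816517
  E → positive
Point 3:
  Lat: 56.98′ = 0.949667°; total 6.949667
  N → positive
  Lon: 41.33′ = 0.688833°; total 0.688833
  E ⇒ keep positive
Point 4:
  Latitude: 23 + 17.5302/60 = 23.292170
  S ⇒ negate
  λ: 13.6458′ = 0.227430°; total 0.227430
  hemisphere W, so the sign is −
Point 5:
  Latitude: 10.4106′ = 0.173510°; total 89.173510
  S ⇒ negate
  λ: 49.7979′ = 0.829965°; total 70.829965
  hemisphere W, so the sign is −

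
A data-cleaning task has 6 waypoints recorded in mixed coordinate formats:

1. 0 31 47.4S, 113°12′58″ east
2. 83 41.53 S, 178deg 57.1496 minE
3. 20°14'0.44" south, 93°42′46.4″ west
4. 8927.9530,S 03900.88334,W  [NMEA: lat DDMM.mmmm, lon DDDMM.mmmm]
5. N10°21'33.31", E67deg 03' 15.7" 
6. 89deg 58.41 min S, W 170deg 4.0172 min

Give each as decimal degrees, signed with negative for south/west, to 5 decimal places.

1. -0.52983, 113.21611
2. -83.69217, 178.95249
3. -20.23346, -93.71289
4. -89.46588, -39.01472
5. 10.35925, 67.05436
6. -89.97350, -170.06695

Point 1:
  Lat: 0 + 31/60 + 47.4/3600 = 0.529833
  S → negative
  λ: 113° + 12/60 + 58/3600 = 113 + 0.200000 + 0.016111 = 113.216111
  E → positive
Point 2:
  Lat: 83 + 41.53/60 = 83.692167
  S ⇒ negate
  Longitude: 178 + 57.1496/60 = 178.952493
  E ⇒ keep positive
Point 3:
  φ: 14′ + 0.44″ = 14.00733′; 20 + 14.00733/60 = 20.233456
  S → negative
  Lon: 93 + 42/60 + 46.4/3600 = 93.712889
  W → negative
Point 4:
  Latitude: degrees = first 2 digits = 89, minutes = 27.953; 89 + 27.953/60 = 89.465883
  S ⇒ negate
  Longitude: degrees = first 3 digits = 39, minutes = 0.88334; 39 + 0.88334/60 = 39.014722
  W → negative
Point 5:
  Lat: 10° + 21/60 + 33.31/3600 = 10 + 0.350000 + 0.009253 = 10.359253
  N ⇒ keep positive
  λ: 67 + 3/60 + 15.7/3600 = 67.054361
  E ⇒ keep positive
Point 6:
  φ: 89 + 58.41/60 = 89.973500
  S → negative
  Lon: 170 + 4.0172/60 = 170.066953
  hemisphere W, so the sign is −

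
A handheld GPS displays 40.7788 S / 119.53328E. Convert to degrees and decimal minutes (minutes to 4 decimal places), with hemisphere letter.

40° 46.7280′ S, 119° 31.9968′ E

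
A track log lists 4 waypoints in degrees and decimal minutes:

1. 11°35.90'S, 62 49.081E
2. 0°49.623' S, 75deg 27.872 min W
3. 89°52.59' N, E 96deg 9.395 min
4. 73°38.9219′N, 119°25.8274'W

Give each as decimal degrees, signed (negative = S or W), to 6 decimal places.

Point 1:
  Latitude: 35.9′ = 0.598333°; total 11.5983333
  S → negative
  Longitude: 62 + 49.081/60 = 62.8180167
  E ⇒ keep positive
Point 2:
  Latitude: 0 + 49.623/60 = 0.8270500
  S → negative
  Lon: 27.872′ = 0.464533°; total 75.4645333
  W → negative
Point 3:
  Lat: 89 + 52.59/60 = 89.8765000
  N ⇒ keep positive
  Lon: 9.395′ = 0.156583°; total 96.1565833
  E → positive
Point 4:
  Latitude: 38.9219′ = 0.648698°; total 73.6486983
  N ⇒ keep positive
  Longitude: 119 + 25.8274/60 = 119.4304567
  W → negative

1. -11.598333, 62.818017
2. -0.827050, -75.464533
3. 89.876500, 96.156583
4. 73.648698, -119.430457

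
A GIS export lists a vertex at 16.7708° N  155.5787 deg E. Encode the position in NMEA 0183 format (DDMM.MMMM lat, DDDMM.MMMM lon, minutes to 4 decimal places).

1646.2480,N / 15534.7220,E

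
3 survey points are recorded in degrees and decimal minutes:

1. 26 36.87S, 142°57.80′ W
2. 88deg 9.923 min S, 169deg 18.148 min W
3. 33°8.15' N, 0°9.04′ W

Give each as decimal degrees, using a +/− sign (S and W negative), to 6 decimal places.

1. -26.614500, -142.963333
2. -88.165383, -169.302467
3. 33.135833, -0.150667

Point 1:
  Latitude: 36.87′ = 0.614500°; total 26.6145000
  S → negative
  Longitude: 57.8′ = 0.963333°; total 142.9633333
  hemisphere W, so the sign is −
Point 2:
  Latitude: 88 + 9.923/60 = 88.1653833
  S → negative
  Lon: 169 + 18.148/60 = 169.3024667
  hemisphere W, so the sign is −
Point 3:
  φ: 33 + 8.15/60 = 33.1358333
  N ⇒ keep positive
  Lon: 9.04′ = 0.150667°; total 0.1506667
  W → negative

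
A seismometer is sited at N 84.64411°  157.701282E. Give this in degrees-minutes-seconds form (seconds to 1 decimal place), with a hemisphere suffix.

84°38′38.8″ N, 157°42′4.6″ E

Lat: whole degrees 84; 38.64660′ → 38′ and 38.796″
Longitude: 0.701282° → 42.07692′; 0.07692 × 60 = 4.615″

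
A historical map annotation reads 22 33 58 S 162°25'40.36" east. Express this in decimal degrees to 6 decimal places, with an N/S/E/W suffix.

Latitude: 33′ + 58″ = 33.96667′; 22 + 33.96667/60 = 22.5661111
Lon: 162° + 25/60 + 40.36/3600 = 162 + 0.416667 + 0.011211 = 162.4278778

22.566111° S, 162.427878° E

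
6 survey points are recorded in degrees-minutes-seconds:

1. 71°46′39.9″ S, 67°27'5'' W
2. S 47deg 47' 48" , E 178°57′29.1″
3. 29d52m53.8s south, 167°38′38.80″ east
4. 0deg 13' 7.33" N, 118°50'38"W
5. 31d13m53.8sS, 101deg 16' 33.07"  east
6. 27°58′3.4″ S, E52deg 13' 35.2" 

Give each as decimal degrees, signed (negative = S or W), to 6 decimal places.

Point 1:
  φ: 71° + 46/60 + 39.9/3600 = 71 + 0.766667 + 0.011083 = 71.7777500
  hemisphere S, so the sign is −
  Lon: 67° + 27/60 + 5/3600 = 67 + 0.450000 + 0.001389 = 67.4513889
  hemisphere W, so the sign is −
Point 2:
  φ: 47 + 47/60 + 48/3600 = 47.7966667
  S ⇒ negate
  Longitude: 178° + 57/60 + 29.1/3600 = 178 + 0.950000 + 0.008083 = 178.9580833
  E → positive
Point 3:
  φ: 29 + 52/60 + 53.8/3600 = 29.8816111
  S → negative
  Longitude: 38′ + 38.8″ = 38.64667′; 167 + 38.64667/60 = 167.6441111
  E ⇒ keep positive
Point 4:
  Latitude: 0 + 13/60 + 7.33/3600 = 0.2187028
  N → positive
  Lon: 118° + 50/60 + 38/3600 = 118 + 0.833333 + 0.010556 = 118.8438889
  W → negative
Point 5:
  Latitude: 31° + 13/60 + 53.8/3600 = 31 + 0.216667 + 0.014944 = 31.2316111
  hemisphere S, so the sign is −
  Lon: 101° + 16/60 + 33.07/3600 = 101 + 0.266667 + 0.009186 = 101.2758528
  E ⇒ keep positive
Point 6:
  Lat: 27° + 58/60 + 3.4/3600 = 27 + 0.966667 + 0.000944 = 27.9676111
  hemisphere S, so the sign is −
  Lon: 13′ + 35.2″ = 13.58667′; 52 + 13.58667/60 = 52.2264444
  E ⇒ keep positive

1. -71.777750, -67.451389
2. -47.796667, 178.958083
3. -29.881611, 167.644111
4. 0.218703, -118.843889
5. -31.231611, 101.275853
6. -27.967611, 52.226444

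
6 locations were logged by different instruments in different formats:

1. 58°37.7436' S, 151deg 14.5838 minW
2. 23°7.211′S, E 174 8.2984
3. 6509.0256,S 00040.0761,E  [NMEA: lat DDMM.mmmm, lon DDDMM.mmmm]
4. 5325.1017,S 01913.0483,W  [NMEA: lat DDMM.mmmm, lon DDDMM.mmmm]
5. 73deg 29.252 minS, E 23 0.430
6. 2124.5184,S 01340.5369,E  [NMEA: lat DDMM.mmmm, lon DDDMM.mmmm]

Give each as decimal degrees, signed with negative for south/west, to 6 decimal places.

1. -58.629060, -151.243063
2. -23.120183, 174.138307
3. -65.150427, 0.667935
4. -53.418362, -19.217472
5. -73.487533, 23.007167
6. -21.408640, 13.675615

Point 1:
  Lat: 37.7436′ = 0.629060°; total 58.6290600
  S → negative
  Lon: 14.5838′ = 0.243063°; total 151.2430633
  W → negative
Point 2:
  Lat: 7.211′ = 0.120183°; total 23.1201833
  hemisphere S, so the sign is −
  λ: 174 + 8.2984/60 = 174.1383067
  E → positive
Point 3:
  Latitude: split at 2 digits → 65° and 9.0256′; 65 + 9.0256/60 = 65.1504267
  S ⇒ negate
  λ: degrees = first 3 digits = 0, minutes = 40.0761; 0 + 40.0761/60 = 0.6679350
  E → positive
Point 4:
  φ: split at 2 digits → 53° and 25.1017′; 53 + 25.1017/60 = 53.4183617
  hemisphere S, so the sign is −
  Longitude: degrees = first 3 digits = 19, minutes = 13.0483; 19 + 13.0483/60 = 19.2174717
  W ⇒ negate
Point 5:
  Lat: 29.252′ = 0.487533°; total 73.4875333
  S ⇒ negate
  λ: 23 + 0.43/60 = 23.0071667
  E ⇒ keep positive
Point 6:
  Lat: split at 2 digits → 21° and 24.5184′; 21 + 24.5184/60 = 21.4086400
  hemisphere S, so the sign is −
  Longitude: split at 3 digits → 013° and 40.5369′; 13 + 40.5369/60 = 13.6756150
  E ⇒ keep positive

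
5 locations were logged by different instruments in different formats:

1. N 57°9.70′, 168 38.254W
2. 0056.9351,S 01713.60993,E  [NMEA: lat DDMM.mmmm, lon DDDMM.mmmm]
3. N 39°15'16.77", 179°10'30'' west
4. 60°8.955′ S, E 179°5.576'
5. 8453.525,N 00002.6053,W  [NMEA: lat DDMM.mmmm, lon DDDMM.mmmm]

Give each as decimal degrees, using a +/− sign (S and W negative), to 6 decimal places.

1. 57.161667, -168.637567
2. -0.948918, 17.226832
3. 39.254658, -179.175000
4. -60.149250, 179.092933
5. 84.892083, -0.043422

Point 1:
  Latitude: 57 + 9.7/60 = 57.1616667
  N → positive
  λ: 38.254′ = 0.637567°; total 168.6375667
  W ⇒ negate
Point 2:
  φ: split at 2 digits → 00° and 56.9351′; 0 + 56.9351/60 = 0.9489183
  S → negative
  Longitude: degrees = first 3 digits = 17, minutes = 13.60993; 17 + 13.60993/60 = 17.2268322
  E → positive
Point 3:
  Latitude: 39° + 15/60 + 16.77/3600 = 39 + 0.250000 + 0.004658 = 39.2546583
  N → positive
  λ: 179° + 10/60 + 30/3600 = 179 + 0.166667 + 0.008333 = 179.1750000
  W ⇒ negate
Point 4:
  Latitude: 60 + 8.955/60 = 60.1492500
  S ⇒ negate
  Lon: 179 + 5.576/60 = 179.0929333
  E ⇒ keep positive
Point 5:
  Latitude: split at 2 digits → 84° and 53.525′; 84 + 53.525/60 = 84.8920833
  N ⇒ keep positive
  Lon: split at 3 digits → 000° and 2.6053′; 0 + 2.6053/60 = 0.0434217
  W → negative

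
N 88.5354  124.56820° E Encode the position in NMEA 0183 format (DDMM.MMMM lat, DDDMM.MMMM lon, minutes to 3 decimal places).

8832.124,N / 12434.092,E

Lat: minutes = (88.535400 − 88) × 60 = 32.12400
Longitude: 124° + 0.568200 × 60 = 124° 34.09200′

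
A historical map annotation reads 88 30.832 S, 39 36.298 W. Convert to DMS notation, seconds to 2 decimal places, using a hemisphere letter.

88°30′49.92″ S, 39°36′17.88″ W

φ: 30.83200′ → 30′ and 0.83200 × 60 = 49.9200″
λ: 36.29800′ → 36′ and 0.29800 × 60 = 17.8800″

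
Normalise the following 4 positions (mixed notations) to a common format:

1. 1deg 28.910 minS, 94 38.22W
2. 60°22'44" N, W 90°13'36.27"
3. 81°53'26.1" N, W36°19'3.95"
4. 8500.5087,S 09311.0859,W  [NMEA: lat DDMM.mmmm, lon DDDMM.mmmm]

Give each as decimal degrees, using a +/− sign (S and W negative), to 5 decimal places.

1. -1.48183, -94.63700
2. 60.37889, -90.22674
3. 81.89058, -36.31776
4. -85.00848, -93.18477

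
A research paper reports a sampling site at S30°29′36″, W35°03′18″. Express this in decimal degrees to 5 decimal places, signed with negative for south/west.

Lat: 29′ + 36″ = 29.60000′; 30 + 29.60000/60 = 30.493333
S ⇒ negate
Lon: 35° + 3/60 + 18/3600 = 35 + 0.050000 + 0.005000 = 35.055000
W ⇒ negate

-30.49333, -35.05500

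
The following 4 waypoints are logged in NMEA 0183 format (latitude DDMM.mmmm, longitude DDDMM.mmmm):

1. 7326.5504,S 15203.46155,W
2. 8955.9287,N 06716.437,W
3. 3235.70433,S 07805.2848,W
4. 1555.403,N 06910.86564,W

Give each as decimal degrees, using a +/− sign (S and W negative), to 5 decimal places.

1. -73.44251, -152.05769
2. 89.93215, -67.27395
3. -32.59507, -78.08808
4. 15.92338, -69.18109

Point 1:
  φ: degrees = first 2 digits = 73, minutes = 26.5504; 73 + 26.5504/60 = 73.442507
  S ⇒ negate
  Lon: degrees = first 3 digits = 152, minutes = 3.46155; 152 + 3.46155/60 = 152.057693
  W → negative
Point 2:
  φ: degrees = first 2 digits = 89, minutes = 55.9287; 89 + 55.9287/60 = 89.932145
  N ⇒ keep positive
  Lon: split at 3 digits → 067° and 16.437′; 67 + 16.437/60 = 67.273950
  hemisphere W, so the sign is −
Point 3:
  Latitude: degrees = first 2 digits = 32, minutes = 35.70433; 32 + 35.70433/60 = 32.595072
  hemisphere S, so the sign is −
  λ: split at 3 digits → 078° and 5.2848′; 78 + 5.2848/60 = 78.088080
  W ⇒ negate
Point 4:
  Latitude: degrees = first 2 digits = 15, minutes = 55.403; 15 + 55.403/60 = 15.923383
  N → positive
  Longitude: split at 3 digits → 069° and 10.86564′; 69 + 10.86564/60 = 69.181094
  W → negative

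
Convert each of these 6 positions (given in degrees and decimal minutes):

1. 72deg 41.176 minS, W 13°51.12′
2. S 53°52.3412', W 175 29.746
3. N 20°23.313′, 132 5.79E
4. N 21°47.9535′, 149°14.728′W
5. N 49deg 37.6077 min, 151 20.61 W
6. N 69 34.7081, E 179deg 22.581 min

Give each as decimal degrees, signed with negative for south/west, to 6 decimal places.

1. -72.686267, -13.852000
2. -53.872353, -175.495767
3. 20.388550, 132.096500
4. 21.799225, -149.245467
5. 49.626795, -151.343500
6. 69.578468, 179.376350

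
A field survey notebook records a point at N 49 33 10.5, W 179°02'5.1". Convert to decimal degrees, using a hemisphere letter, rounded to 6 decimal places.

Lat: 49 + 33/60 + 10.5/3600 = 49.5529167
λ: 179 + 2/60 + 5.1/3600 = 179.0347500

49.552917° N, 179.034750° W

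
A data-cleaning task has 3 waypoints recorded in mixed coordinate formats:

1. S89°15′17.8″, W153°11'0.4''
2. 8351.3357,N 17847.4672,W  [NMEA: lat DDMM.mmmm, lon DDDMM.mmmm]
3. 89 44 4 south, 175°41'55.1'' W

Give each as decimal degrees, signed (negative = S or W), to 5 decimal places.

Point 1:
  Lat: 89 + 15/60 + 17.8/3600 = 89.254944
  hemisphere S, so the sign is −
  λ: 11′ + 0.4″ = 11.00667′; 153 + 11.00667/60 = 153.183444
  W → negative
Point 2:
  φ: split at 2 digits → 83° and 51.3357′; 83 + 51.3357/60 = 83.855595
  N ⇒ keep positive
  Lon: degrees = first 3 digits = 178, minutes = 47.4672; 178 + 47.4672/60 = 178.791120
  hemisphere W, so the sign is −
Point 3:
  φ: 89° + 44/60 + 4/3600 = 89 + 0.733333 + 0.001111 = 89.734444
  S ⇒ negate
  λ: 175 + 41/60 + 55.1/3600 = 175.698639
  hemisphere W, so the sign is −

1. -89.25494, -153.18344
2. 83.85560, -178.79112
3. -89.73444, -175.69864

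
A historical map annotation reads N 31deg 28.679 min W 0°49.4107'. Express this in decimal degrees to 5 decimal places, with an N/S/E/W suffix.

φ: 28.679′ = 0.477983°; total 31.477983
λ: 0 + 49.4107/60 = 0.823512

31.47798° N, 0.82351° W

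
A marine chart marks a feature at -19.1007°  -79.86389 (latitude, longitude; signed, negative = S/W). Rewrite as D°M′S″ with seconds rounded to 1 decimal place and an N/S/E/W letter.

19°06′2.5″ S, 79°51′50.0″ W

Latitude is negative → S; |value| = 19.100700
φ: whole degrees 19; 6.04200′ → 6′ and 2.520″
Longitude is negative → W; |value| = 79.863890
Longitude: whole degrees 79; 51.83340′ → 51′ and 50.004″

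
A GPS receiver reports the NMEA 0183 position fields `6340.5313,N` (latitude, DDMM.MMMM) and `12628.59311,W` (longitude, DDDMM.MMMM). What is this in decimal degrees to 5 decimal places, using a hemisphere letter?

Latitude: degrees = first 2 digits = 63, minutes = 40.5313; 63 + 40.5313/60 = 63.675522
λ: degrees = first 3 digits = 126, minutes = 28.59311; 126 + 28.59311/60 = 126.476552

63.67552° N, 126.47655° W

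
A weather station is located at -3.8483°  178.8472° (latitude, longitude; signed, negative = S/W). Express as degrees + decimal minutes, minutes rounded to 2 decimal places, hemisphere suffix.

3° 50.90′ S, 178° 50.83′ E

Latitude is negative → S; |value| = 3.848300
Lat: 3° + 0.848300 × 60 = 3° 50.8980′
Longitude: 178° + 0.847200 × 60 = 178° 50.8320′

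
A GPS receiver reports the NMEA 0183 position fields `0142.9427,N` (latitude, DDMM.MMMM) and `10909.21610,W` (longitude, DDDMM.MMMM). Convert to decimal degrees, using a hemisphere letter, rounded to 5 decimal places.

1.71571° N, 109.15360° W

φ: degrees = first 2 digits = 1, minutes = 42.9427; 1 + 42.9427/60 = 1.715712
Lon: split at 3 digits → 109° and 9.2161′; 109 + 9.2161/60 = 109.153602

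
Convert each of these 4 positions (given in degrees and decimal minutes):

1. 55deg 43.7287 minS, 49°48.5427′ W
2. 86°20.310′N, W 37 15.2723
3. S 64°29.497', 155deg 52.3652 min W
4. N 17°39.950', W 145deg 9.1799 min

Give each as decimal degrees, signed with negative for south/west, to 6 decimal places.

1. -55.728812, -49.809045
2. 86.338500, -37.254538
3. -64.491617, -155.872753
4. 17.665833, -145.152998

Point 1:
  φ: 55 + 43.7287/60 = 55.7288117
  S ⇒ negate
  Lon: 49 + 48.5427/60 = 49.8090450
  W ⇒ negate
Point 2:
  Lat: 86 + 20.31/60 = 86.3385000
  N → positive
  Longitude: 37 + 15.2723/60 = 37.2545383
  hemisphere W, so the sign is −
Point 3:
  Latitude: 64 + 29.497/60 = 64.4916167
  hemisphere S, so the sign is −
  Lon: 155 + 52.3652/60 = 155.8727533
  W ⇒ negate
Point 4:
  Lat: 17 + 39.95/60 = 17.6658333
  N → positive
  λ: 9.1799′ = 0.152998°; total 145.1529983
  W → negative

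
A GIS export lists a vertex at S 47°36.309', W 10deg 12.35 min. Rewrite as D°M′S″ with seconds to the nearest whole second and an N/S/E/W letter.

Latitude: 36.30900′ → 36′ and 0.30900 × 60 = 18.54″
Longitude: fractional minutes 0.35000 × 60 = 21.00″

47°36′19″ S, 10°12′21″ W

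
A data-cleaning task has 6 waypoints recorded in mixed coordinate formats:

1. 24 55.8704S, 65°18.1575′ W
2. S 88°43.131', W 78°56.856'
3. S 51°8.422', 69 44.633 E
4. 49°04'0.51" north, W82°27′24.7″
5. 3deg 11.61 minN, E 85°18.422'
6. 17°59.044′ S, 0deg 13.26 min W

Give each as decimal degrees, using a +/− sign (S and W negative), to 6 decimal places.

Point 1:
  Lat: 55.8704′ = 0.931173°; total 24.9311733
  S ⇒ negate
  Lon: 18.1575′ = 0.302625°; total 65.3026250
  W ⇒ negate
Point 2:
  Latitude: 43.131′ = 0.718850°; total 88.7188500
  S → negative
  Longitude: 56.856′ = 0.947600°; total 78.9476000
  W ⇒ negate
Point 3:
  Latitude: 51 + 8.422/60 = 51.1403667
  hemisphere S, so the sign is −
  λ: 69 + 44.633/60 = 69.7438833
  E ⇒ keep positive
Point 4:
  Latitude: 4′ + 0.51″ = 4.00850′; 49 + 4.00850/60 = 49.0668083
  N → positive
  λ: 27′ + 24.7″ = 27.41167′; 82 + 27.41167/60 = 82.4568611
  hemisphere W, so the sign is −
Point 5:
  Lat: 11.61′ = 0.193500°; total 3.1935000
  N → positive
  Longitude: 18.422′ = 0.307033°; total 85.3070333
  E ⇒ keep positive
Point 6:
  Lat: 59.044′ = 0.984067°; total 17.9840667
  S ⇒ negate
  λ: 0 + 13.26/60 = 0.2210000
  W → negative

1. -24.931173, -65.302625
2. -88.718850, -78.947600
3. -51.140367, 69.743883
4. 49.066808, -82.456861
5. 3.193500, 85.307033
6. -17.984067, -0.221000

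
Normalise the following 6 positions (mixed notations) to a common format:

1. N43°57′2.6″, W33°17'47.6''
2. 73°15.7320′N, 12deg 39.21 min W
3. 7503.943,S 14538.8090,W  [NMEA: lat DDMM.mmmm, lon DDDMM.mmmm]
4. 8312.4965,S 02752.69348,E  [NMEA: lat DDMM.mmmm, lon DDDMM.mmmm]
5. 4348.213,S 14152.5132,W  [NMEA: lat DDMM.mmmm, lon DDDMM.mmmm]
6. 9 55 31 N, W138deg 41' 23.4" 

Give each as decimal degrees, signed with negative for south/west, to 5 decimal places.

1. 43.95072, -33.29656
2. 73.26220, -12.65350
3. -75.06572, -145.64682
4. -83.20828, 27.87822
5. -43.80355, -141.87522
6. 9.92528, -138.68983

Point 1:
  Latitude: 43° + 57/60 + 2.6/3600 = 43 + 0.950000 + 0.000722 = 43.950722
  N → positive
  Lon: 33° + 17/60 + 47.6/3600 = 33 + 0.283333 + 0.013222 = 33.296556
  hemisphere W, so the sign is −
Point 2:
  φ: 15.732′ = 0.262200°; total 73.262200
  N ⇒ keep positive
  Lon: 12 + 39.21/60 = 12.653500
  W ⇒ negate
Point 3:
  Lat: degrees = first 2 digits = 75, minutes = 3.943; 75 + 3.943/60 = 75.065717
  S ⇒ negate
  Longitude: degrees = first 3 digits = 145, minutes = 38.809; 145 + 38.809/60 = 145.646817
  hemisphere W, so the sign is −
Point 4:
  Latitude: degrees = first 2 digits = 83, minutes = 12.4965; 83 + 12.4965/60 = 83.208275
  S ⇒ negate
  Longitude: degrees = first 3 digits = 27, minutes = 52.69348; 27 + 52.69348/60 = 27.878225
  E ⇒ keep positive
Point 5:
  φ: degrees = first 2 digits = 43, minutes = 48.213; 43 + 48.213/60 = 43.803550
  S → negative
  Longitude: degrees = first 3 digits = 141, minutes = 52.5132; 141 + 52.5132/60 = 141.875220
  W → negative
Point 6:
  Latitude: 9° + 55/60 + 31/3600 = 9 + 0.916667 + 0.008611 = 9.925278
  N → positive
  Lon: 138° + 41/60 + 23.4/3600 = 138 + 0.683333 + 0.006500 = 138.689833
  W → negative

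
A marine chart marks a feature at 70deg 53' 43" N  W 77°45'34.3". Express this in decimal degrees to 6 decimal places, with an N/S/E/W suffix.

Lat: 70° + 53/60 + 43/3600 = 70 + 0.883333 + 0.011944 = 70.8952778
Lon: 45′ + 34.3″ = 45.57167′; 77 + 45.57167/60 = 77.7595278

70.895278° N, 77.759528° W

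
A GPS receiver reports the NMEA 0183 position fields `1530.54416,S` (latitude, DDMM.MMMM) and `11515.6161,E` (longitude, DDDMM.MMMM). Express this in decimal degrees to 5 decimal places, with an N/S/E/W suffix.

φ: split at 2 digits → 15° and 30.54416′; 15 + 30.54416/60 = 15.509069
Lon: split at 3 digits → 115° and 15.6161′; 115 + 15.6161/60 = 115.260268

15.50907° S, 115.26027° E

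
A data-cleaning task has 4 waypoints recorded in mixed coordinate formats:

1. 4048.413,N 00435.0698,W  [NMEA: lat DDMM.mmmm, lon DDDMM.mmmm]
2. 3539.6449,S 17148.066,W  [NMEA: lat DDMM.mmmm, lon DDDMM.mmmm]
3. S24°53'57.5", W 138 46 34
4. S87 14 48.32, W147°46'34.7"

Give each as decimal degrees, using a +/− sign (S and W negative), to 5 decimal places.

1. 40.80688, -4.58450
2. -35.66075, -171.80110
3. -24.89931, -138.77611
4. -87.24676, -147.77631

Point 1:
  φ: degrees = first 2 digits = 40, minutes = 48.413; 40 + 48.413/60 = 40.806883
  N ⇒ keep positive
  λ: degrees = first 3 digits = 4, minutes = 35.0698; 4 + 35.0698/60 = 4.584497
  W ⇒ negate
Point 2:
  Latitude: split at 2 digits → 35° and 39.6449′; 35 + 39.6449/60 = 35.660748
  S ⇒ negate
  Longitude: degrees = first 3 digits = 171, minutes = 48.066; 171 + 48.066/60 = 171.801100
  hemisphere W, so the sign is −
Point 3:
  φ: 24° + 53/60 + 57.5/3600 = 24 + 0.883333 + 0.015972 = 24.899306
  hemisphere S, so the sign is −
  λ: 46′ + 34″ = 46.56667′; 138 + 46.56667/60 = 138.776111
  hemisphere W, so the sign is −
Point 4:
  φ: 87 + 14/60 + 48.32/3600 = 87.246756
  hemisphere S, so the sign is −
  Longitude: 147° + 46/60 + 34.7/3600 = 147 + 0.766667 + 0.009639 = 147.776306
  W → negative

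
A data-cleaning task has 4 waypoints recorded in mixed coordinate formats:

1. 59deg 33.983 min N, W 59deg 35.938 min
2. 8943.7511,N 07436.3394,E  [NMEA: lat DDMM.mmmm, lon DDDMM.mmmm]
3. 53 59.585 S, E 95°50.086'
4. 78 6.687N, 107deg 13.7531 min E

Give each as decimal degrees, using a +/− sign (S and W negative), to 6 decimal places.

1. 59.566383, -59.598967
2. 89.729185, 74.605657
3. -53.993083, 95.834767
4. 78.111450, 107.229218

Point 1:
  Latitude: 59 + 33.983/60 = 59.5663833
  N → positive
  Lon: 35.938′ = 0.598967°; total 59.5989667
  W ⇒ negate
Point 2:
  Latitude: split at 2 digits → 89° and 43.7511′; 89 + 43.7511/60 = 89.7291850
  N ⇒ keep positive
  λ: degrees = first 3 digits = 74, minutes = 36.3394; 74 + 36.3394/60 = 74.6056567
  E ⇒ keep positive
Point 3:
  φ: 59.585′ = 0.993083°; total 53.9930833
  S → negative
  Longitude: 50.086′ = 0.834767°; total 95.8347667
  E → positive
Point 4:
  Lat: 6.687′ = 0.111450°; total 78.1114500
  N → positive
  Longitude: 13.7531′ = 0.229218°; total 107.2292183
  E → positive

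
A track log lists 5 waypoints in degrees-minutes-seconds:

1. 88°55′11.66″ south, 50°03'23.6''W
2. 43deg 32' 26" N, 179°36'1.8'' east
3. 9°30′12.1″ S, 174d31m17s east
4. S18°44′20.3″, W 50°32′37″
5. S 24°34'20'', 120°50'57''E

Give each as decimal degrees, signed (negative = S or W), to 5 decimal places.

Point 1:
  φ: 88 + 55/60 + 11.66/3600 = 88.919906
  S → negative
  Longitude: 3′ + 23.6″ = 3.39333′; 50 + 3.39333/60 = 50.056556
  hemisphere W, so the sign is −
Point 2:
  Lat: 43 + 32/60 + 26/3600 = 43.540556
  N ⇒ keep positive
  Longitude: 36′ + 1.8″ = 36.03000′; 179 + 36.03000/60 = 179.600500
  E → positive
Point 3:
  φ: 30′ + 12.1″ = 30.20167′; 9 + 30.20167/60 = 9.503361
  S ⇒ negate
  λ: 174° + 31/60 + 17/3600 = 174 + 0.516667 + 0.004722 = 174.521389
  E ⇒ keep positive
Point 4:
  Lat: 44′ + 20.3″ = 44.33833′; 18 + 44.33833/60 = 18.738972
  S ⇒ negate
  λ: 50 + 32/60 + 37/3600 = 50.543611
  hemisphere W, so the sign is −
Point 5:
  Lat: 24 + 34/60 + 20/3600 = 24.572222
  S → negative
  Longitude: 120 + 50/60 + 57/3600 = 120.849167
  E → positive

1. -88.91991, -50.05656
2. 43.54056, 179.60050
3. -9.50336, 174.52139
4. -18.73897, -50.54361
5. -24.57222, 120.84917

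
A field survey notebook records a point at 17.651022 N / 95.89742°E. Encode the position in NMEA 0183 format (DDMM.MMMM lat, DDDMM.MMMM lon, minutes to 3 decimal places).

Latitude: fractional part 0.651022 → 39.06132 minutes
Longitude: minutes = (95.897420 − 95) × 60 = 53.84520

1739.061,N / 09553.845,E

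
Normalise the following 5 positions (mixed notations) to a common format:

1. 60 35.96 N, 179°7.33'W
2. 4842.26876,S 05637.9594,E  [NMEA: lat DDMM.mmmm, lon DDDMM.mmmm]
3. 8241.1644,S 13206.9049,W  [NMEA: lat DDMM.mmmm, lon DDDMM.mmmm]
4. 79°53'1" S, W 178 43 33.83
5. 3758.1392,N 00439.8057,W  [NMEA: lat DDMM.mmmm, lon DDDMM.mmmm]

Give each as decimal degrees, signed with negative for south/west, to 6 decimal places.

Point 1:
  φ: 35.96′ = 0.599333°; total 60.5993333
  N → positive
  λ: 7.33′ = 0.122167°; total 179.1221667
  W ⇒ negate
Point 2:
  φ: degrees = first 2 digits = 48, minutes = 42.26876; 48 + 42.26876/60 = 48.7044793
  S → negative
  Longitude: split at 3 digits → 056° and 37.9594′; 56 + 37.9594/60 = 56.6326567
  E ⇒ keep positive
Point 3:
  Lat: degrees = first 2 digits = 82, minutes = 41.1644; 82 + 41.1644/60 = 82.6860733
  S ⇒ negate
  λ: split at 3 digits → 132° and 6.9049′; 132 + 6.9049/60 = 132.1150817
  hemisphere W, so the sign is −
Point 4:
  Lat: 53′ + 1″ = 53.01667′; 79 + 53.01667/60 = 79.8836111
  S → negative
  Longitude: 178° + 43/60 + 33.83/3600 = 178 + 0.716667 + 0.009397 = 178.7260639
  W → negative
Point 5:
  Latitude: degrees = first 2 digits = 37, minutes = 58.1392; 37 + 58.1392/60 = 37.9689867
  N ⇒ keep positive
  Lon: split at 3 digits → 004° and 39.8057′; 4 + 39.8057/60 = 4.6634283
  W → negative

1. 60.599333, -179.122167
2. -48.704479, 56.632657
3. -82.686073, -132.115082
4. -79.883611, -178.726064
5. 37.968987, -4.663428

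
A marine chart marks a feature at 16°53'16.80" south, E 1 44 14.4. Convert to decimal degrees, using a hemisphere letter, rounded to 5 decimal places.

Latitude: 53′ + 16.8″ = 53.28000′; 16 + 53.28000/60 = 16.888000
Longitude: 44′ + 14.4″ = 44.24000′; 1 + 44.24000/60 = 1.737333

16.88800° S, 1.73733° E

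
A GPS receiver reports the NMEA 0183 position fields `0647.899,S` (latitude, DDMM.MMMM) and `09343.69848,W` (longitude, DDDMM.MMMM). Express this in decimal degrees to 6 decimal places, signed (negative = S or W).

φ: split at 2 digits → 06° and 47.899′; 6 + 47.899/60 = 6.7983167
S ⇒ negate
λ: split at 3 digits → 093° and 43.69848′; 93 + 43.69848/60 = 93.7283080
W → negative

-6.798317, -93.728308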